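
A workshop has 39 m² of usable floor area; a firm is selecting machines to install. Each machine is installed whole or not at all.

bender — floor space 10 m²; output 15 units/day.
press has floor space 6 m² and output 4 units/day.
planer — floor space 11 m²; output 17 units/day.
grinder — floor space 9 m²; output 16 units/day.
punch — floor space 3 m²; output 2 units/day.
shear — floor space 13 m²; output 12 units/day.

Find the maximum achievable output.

bender + planer + grinder + punch: floor space 10 + 11 + 9 + 3 = 33 ≤ 39, output 15 + 17 + 16 + 2 = 50.
bender + press + planer + grinder: floor space 10 + 6 + 11 + 9 = 36 ≤ 39, output 15 + 4 + 17 + 16 = 52.
bender + press + planer + grinder + punch: floor space 10 + 6 + 11 + 9 + 3 = 39 ≤ 39, output 15 + 4 + 17 + 16 + 2 = 54.
Best is bender, press, planer, grinder, and punch with total output 54.

54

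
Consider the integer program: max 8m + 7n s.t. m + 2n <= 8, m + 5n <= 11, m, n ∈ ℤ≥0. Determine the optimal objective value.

64

(m,n)=(8,0): 1·8+2·0=8≤8, 1·8+5·0=8≤11, objective 64.
(m,n)=(7,0): 1·7+2·0=7≤8, 1·7+5·0=7≤11, objective 56.
No feasible integer point exceeds 64.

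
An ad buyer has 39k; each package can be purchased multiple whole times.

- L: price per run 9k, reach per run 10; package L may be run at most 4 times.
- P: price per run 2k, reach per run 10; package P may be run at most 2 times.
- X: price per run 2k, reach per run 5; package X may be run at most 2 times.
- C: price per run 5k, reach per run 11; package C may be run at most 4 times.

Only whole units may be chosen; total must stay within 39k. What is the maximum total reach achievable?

84

1×L, 2×P, 1×X, and 4×C: price 35 ≤ 39, reach 1·10 + 2·10 + 1·5 + 4·11 = 79.
1×L, 2×P, 2×X, and 4×C: price 37 ≤ 39, reach 1·10 + 2·10 + 2·5 + 4·11 = 84.
Best is 84.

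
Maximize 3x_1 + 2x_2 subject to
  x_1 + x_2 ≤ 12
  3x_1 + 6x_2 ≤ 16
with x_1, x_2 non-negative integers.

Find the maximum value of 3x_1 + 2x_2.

15

Relaxing integrality, the LP optimum is 16.00 at (x_1,x_2) = (5.33, 0), which is not an integer point.
(x_1,x_2)=(5,0) is feasible, giving 15.
(x_1,x_2)=(4,0) is feasible, giving 12.
Maximum is 15 at (x_1,x_2)=(5,0).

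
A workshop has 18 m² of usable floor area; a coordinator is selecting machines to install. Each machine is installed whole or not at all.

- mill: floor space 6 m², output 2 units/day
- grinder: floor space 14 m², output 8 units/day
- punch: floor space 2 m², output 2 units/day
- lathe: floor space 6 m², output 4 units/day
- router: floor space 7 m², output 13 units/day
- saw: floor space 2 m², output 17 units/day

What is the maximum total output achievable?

36

Allowing fractional choices, the relaxed optimum would be about 36.6, but machines are indivisible.
punch + lathe + router + saw: floor space 2 + 6 + 7 + 2 = 17 ≤ 18, output 2 + 4 + 13 + 17 = 36.
lathe + router + saw: floor space 6 + 7 + 2 = 15 ≤ 18, output 4 + 13 + 17 = 34.
mill + punch + router + saw: floor space 6 + 2 + 7 + 2 = 17 ≤ 18, output 2 + 2 + 13 + 17 = 34.
Best is punch, lathe, router, and saw with total output 36.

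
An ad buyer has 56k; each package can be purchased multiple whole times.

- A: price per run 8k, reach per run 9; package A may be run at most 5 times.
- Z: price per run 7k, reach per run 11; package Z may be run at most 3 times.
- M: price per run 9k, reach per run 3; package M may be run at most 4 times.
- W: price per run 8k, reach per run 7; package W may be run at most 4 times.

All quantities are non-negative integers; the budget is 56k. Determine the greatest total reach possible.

Z has the best ratio (11/7); taking only Z gives at most 3×11 = 33 (stopped by the supply cap of 3).
Mixing does better — 4×A and 3×Z: price 53 ≤ 56, reach 4·9 + 3·11 = 69.

69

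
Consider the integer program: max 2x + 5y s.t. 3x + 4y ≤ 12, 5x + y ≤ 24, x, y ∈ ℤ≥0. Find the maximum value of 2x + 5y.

15

(x,y)=(0,3): 3·0+4·3=12≤12, 5·0+1·3=3≤24, objective 15.
(x,y)=(1,2): 3·1+4·2=11≤12, 5·1+1·2=7≤24, objective 12.
(x,y)=(0,2): 3·0+4·2=8≤12, 5·0+1·2=2≤24, objective 10.
Maximum is 15 at (x,y)=(0,3).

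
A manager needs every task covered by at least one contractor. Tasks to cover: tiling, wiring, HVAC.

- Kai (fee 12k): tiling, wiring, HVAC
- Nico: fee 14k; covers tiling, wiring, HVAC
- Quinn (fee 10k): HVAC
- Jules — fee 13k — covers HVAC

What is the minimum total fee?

12

Kai alone covers tiling, wiring, HVAC — every task.
Total fee: 12.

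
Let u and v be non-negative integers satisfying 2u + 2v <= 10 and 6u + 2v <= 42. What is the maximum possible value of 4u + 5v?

(u,v)=(0,5) is feasible, giving 25.
(u,v)=(1,4) is feasible, giving 24.
(u,v)=(0,4) is feasible, giving 20.
The best lattice point is (0,5), giving 25.

25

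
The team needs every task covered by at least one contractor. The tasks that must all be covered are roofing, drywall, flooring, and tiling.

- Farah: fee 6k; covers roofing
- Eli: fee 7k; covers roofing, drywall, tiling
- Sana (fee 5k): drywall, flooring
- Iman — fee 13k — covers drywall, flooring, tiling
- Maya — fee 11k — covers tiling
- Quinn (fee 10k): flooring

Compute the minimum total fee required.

12

Choose Eli and Sana: together they cover roofing, drywall, flooring, tiling — every task.
Total fee: 7 + 5 = 12.
No cover costs less than 12.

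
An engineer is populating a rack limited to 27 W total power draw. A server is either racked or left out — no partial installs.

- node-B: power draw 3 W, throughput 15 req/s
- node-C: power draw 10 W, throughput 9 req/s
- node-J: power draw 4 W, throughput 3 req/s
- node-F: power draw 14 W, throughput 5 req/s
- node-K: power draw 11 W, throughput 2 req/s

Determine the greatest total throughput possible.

29

Allowing fractional choices, the relaxed optimum would be about 30.6, but servers are indivisible.
node-B + node-C + node-K: power draw 3 + 10 + 11 = 24 ≤ 27, throughput 15 + 9 + 2 = 26.
node-B + node-C + node-J: power draw 3 + 10 + 4 = 17 ≤ 27, throughput 15 + 9 + 3 = 27.
node-B + node-C + node-F: power draw 3 + 10 + 14 = 27 ≤ 27, throughput 15 + 9 + 5 = 29.
Best is node-B, node-C, and node-F with total throughput 29.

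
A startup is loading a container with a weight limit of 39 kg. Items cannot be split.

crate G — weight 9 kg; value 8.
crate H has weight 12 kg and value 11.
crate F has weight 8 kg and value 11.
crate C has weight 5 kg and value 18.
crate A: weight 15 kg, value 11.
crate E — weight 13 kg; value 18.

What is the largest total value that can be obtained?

Treat it as a binary knapsack problem.
Allowing fractional choices, the relaxed optimum would be about 58.9, but items are indivisible.
crate H + crate F + crate C + crate E: weight 12 + 8 + 5 + 13 = 38 ≤ 39, value 11 + 11 + 18 + 18 = 58.
crate G + crate F + crate C + crate E: weight 9 + 8 + 5 + 13 = 35 ≤ 39, value 8 + 11 + 18 + 18 = 55.
crate G + crate H + crate C + crate E: weight 9 + 12 + 5 + 13 = 39 ≤ 39, value 8 + 11 + 18 + 18 = 55.
Best is crate H, crate F, crate C, and crate E with total value 58.

58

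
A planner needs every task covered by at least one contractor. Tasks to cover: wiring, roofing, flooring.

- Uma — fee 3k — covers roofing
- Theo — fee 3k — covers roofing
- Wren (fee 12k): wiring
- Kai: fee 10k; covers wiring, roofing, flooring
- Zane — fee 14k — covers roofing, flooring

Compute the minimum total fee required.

10

The greedy cost-per-new-task heuristic would pick Uma and Kai for 13, but a cheaper cover exists.
Kai alone covers wiring, roofing, flooring — every task.
Total fee: 10.
No cover costs less than 10.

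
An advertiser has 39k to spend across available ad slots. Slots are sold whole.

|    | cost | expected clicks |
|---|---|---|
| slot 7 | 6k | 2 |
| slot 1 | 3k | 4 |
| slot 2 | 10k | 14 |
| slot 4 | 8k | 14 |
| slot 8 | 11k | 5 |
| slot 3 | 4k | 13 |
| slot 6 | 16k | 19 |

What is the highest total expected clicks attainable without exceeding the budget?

60

Allowing fractional choices, the relaxed optimum would be about 61.6, but ad slots are indivisible.
slot 7 + slot 1 + slot 4 + slot 3 + slot 6: cost 6 + 3 + 8 + 4 + 16 = 37 ≤ 39, expected clicks 2 + 4 + 14 + 13 + 19 = 52.
slot 7 + slot 1 + slot 2 + slot 3 + slot 6: cost 6 + 3 + 10 + 4 + 16 = 39 ≤ 39, expected clicks 2 + 4 + 14 + 13 + 19 = 52.
slot 2 + slot 4 + slot 3 + slot 6: cost 10 + 8 + 4 + 16 = 38 ≤ 39, expected clicks 14 + 14 + 13 + 19 = 60.
Best is slot 2, slot 4, slot 3, and slot 6 with total expected clicks 60.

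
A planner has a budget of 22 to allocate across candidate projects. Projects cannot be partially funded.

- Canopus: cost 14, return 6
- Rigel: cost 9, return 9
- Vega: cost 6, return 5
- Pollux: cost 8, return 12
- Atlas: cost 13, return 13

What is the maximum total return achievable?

Take Pollux and Atlas: cost 8 + 13 = 21 ≤ 22, return 12 + 13 = 25.
No other feasible combination does better.

25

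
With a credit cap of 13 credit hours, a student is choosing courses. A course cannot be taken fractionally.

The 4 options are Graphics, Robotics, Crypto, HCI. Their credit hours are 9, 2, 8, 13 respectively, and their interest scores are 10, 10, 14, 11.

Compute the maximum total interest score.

24

Treat it as a binary knapsack problem.
Allowing fractional choices, the relaxed optimum would be about 27.3, but courses are indivisible.
Graphics + Robotics: credit hours 9 + 2 = 11 ≤ 13, interest score 10 + 10 = 20.
Robotics + Crypto: credit hours 2 + 8 = 10 ≤ 13, interest score 10 + 14 = 24.
Best is Robotics and Crypto with total interest score 24.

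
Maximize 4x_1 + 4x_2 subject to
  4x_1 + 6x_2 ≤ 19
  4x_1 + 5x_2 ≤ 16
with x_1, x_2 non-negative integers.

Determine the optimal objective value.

16

(x_1,x_2)=(4,0): 4·4+6·0=16≤19, 4·4+5·0=16≤16, objective 16.
(x_1,x_2)=(3,0): 4·3+6·0=12≤19, 4·3+5·0=12≤16, objective 12.
Maximum is 16 at (x_1,x_2)=(4,0).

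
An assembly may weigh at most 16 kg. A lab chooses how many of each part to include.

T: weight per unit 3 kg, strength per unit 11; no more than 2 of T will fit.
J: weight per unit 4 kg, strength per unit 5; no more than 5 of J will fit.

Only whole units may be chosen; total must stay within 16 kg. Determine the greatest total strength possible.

Take 2×T and 2×J: weight 14 ≤ 16, strength 2·11 + 2·5 = 32.
T has the best ratio (11/3) and is taken to its limit of 2; remaining capacity is filled optimally with the others.

32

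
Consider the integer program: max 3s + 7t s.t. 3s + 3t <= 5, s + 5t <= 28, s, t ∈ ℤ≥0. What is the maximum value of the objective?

The continuous relaxation peaks at (0, 1.67) with value 11.67; rounding to a feasible lattice point costs some objective.
(s,t)=(0,1): 3·0+3·1=3≤5, 1·0+5·1=5≤28, objective 7.
(s,t)=(1,0): 3·1+3·0=3≤5, 1·1+5·0=1≤28, objective 3.
(s,t)=(0,0): 3·0+3·0=0≤5, 1·0+5·0=0≤28, objective 0.
The best lattice point is (0,1), giving 7.

7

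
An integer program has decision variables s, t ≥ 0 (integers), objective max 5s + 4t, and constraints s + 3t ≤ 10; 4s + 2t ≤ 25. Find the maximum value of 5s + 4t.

(s,t)=(6,0): 1·6+3·0=6≤10, 4·6+2·0=24≤25, objective 30.
(s,t)=(5,1): 1·5+3·1=8≤10, 4·5+2·1=22≤25, objective 29.
(s,t)=(4,2): 1·4+3·2=10≤10, 4·4+2·2=20≤25, objective 28.
(s,t)=(5,0): 1·5+3·0=5≤10, 4·5+2·0=20≤25, objective 25.
Maximum is 30 at (s,t)=(6,0).

30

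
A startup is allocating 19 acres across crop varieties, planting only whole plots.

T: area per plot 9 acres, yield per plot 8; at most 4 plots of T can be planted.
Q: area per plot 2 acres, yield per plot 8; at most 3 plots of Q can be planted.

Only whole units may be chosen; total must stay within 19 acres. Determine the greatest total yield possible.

This is a bounded integer knapsack.
3×Q: area 6 ≤ 19, yield 3·8 = 24.
1×T and 3×Q: area 15 ≤ 19, yield 1·8 + 3·8 = 32.
Best is 32.

32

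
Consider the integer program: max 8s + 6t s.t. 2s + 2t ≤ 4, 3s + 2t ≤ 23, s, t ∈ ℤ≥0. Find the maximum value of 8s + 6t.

(s,t)=(2,0): 2·2+2·0=4≤4, 3·2+2·0=6≤23, objective 16.
(s,t)=(1,1): 2·1+2·1=4≤4, 3·1+2·1=5≤23, objective 14.
(s,t)=(1,0): 2·1+2·0=2≤4, 3·1+2·0=3≤23, objective 8.
The best lattice point is (2,0), giving 16.

16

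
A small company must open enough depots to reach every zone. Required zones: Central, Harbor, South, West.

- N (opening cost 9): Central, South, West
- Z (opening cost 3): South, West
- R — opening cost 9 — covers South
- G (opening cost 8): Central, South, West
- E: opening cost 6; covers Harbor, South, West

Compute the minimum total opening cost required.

14

The greedy cost-per-new-zone heuristic would pick Z, E, and G for 17, but a cheaper cover exists.
Choose G and E: together they cover Central, Harbor, South, West — every zone.
Total opening cost: 8 + 6 = 14.
No cover costs less than 14.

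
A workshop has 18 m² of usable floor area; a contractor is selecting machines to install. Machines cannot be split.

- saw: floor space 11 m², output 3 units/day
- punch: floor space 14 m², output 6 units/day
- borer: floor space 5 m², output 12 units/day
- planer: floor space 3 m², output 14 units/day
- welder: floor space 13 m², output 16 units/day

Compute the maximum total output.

This is an integer program with binary decision variables.
Take planer and welder: floor space 3 + 13 = 16 ≤ 18, output 14 + 16 = 30.
No other feasible combination does better.

30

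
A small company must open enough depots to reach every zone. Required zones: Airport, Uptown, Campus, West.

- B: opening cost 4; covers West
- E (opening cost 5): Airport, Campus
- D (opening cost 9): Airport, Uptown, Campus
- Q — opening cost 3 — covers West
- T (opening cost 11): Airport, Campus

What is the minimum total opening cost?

12

The greedy cost-per-new-zone heuristic would pick E, Q, and D for 17, but a cheaper cover exists.
Choose D and Q: together they cover Airport, Uptown, Campus, West — every zone.
Total opening cost: 9 + 3 = 12.
No cover costs less than 12.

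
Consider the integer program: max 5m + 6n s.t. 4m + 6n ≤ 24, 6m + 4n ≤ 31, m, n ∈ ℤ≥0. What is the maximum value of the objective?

27

The continuous relaxation peaks at (4.5, 1) with value 28.50; rounding to a feasible lattice point costs some objective.
(m,n)=(3,2) is feasible, giving 27.
(m,n)=(4,1) is feasible, giving 26.
No feasible integer point exceeds 27.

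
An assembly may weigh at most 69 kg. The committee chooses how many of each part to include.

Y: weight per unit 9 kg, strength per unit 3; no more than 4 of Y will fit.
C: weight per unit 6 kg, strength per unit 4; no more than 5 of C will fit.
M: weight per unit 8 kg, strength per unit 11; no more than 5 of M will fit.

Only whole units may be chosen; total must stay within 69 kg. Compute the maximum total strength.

This is a bounded integer knapsack.
Take 4×C and 5×M: weight 64 ≤ 69, strength 4·4 + 5·11 = 71.
M has the best ratio (11/8) and is taken to its limit of 5; remaining capacity is filled optimally with the others.

71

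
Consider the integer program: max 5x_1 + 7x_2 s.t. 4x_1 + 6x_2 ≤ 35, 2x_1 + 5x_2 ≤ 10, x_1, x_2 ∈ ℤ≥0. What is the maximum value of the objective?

25

(x_1,x_2)=(5,0): 4·5+6·0=20≤35, 2·5+5·0=10≤10, objective 25.
(x_1,x_2)=(4,0): 4·4+6·0=16≤35, 2·4+5·0=8≤10, objective 20.
No feasible integer point exceeds 25.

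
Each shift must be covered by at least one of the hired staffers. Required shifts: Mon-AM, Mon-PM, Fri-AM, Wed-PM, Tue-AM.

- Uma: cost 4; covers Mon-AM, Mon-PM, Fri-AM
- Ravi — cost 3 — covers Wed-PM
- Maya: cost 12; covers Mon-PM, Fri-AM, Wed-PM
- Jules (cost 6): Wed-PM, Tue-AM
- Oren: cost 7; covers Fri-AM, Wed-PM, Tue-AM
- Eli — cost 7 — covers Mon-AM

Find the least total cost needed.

10

The greedy cost-per-new-shift heuristic would pick Uma, Ravi, and Jules for 13, but a cheaper cover exists.
Choose Uma and Jules: together they cover Mon-AM, Mon-PM, Fri-AM, Wed-PM, Tue-AM — every shift.
Total cost: 4 + 6 = 10.
No cover costs less than 10.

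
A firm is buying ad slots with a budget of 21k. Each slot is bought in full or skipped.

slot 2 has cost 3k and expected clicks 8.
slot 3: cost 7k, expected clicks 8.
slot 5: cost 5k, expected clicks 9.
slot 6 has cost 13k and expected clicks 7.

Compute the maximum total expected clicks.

25

Allowing fractional choices, the relaxed optimum would be about 28.2, but ad slots are indivisible.
slot 2 + slot 3 + slot 5: cost 3 + 7 + 5 = 15 ≤ 21, expected clicks 8 + 8 + 9 = 25.
slot 2 + slot 5 + slot 6: cost 3 + 5 + 13 = 21 ≤ 21, expected clicks 8 + 9 + 7 = 24.
slot 2 + slot 5: cost 3 + 5 = 8 ≤ 21, expected clicks 8 + 9 = 17.
Best is slot 2, slot 3, and slot 5 with total expected clicks 25.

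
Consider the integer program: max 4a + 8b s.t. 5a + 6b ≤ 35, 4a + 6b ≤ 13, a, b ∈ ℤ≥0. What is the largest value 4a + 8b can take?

(a,b)=(0,2): 5·0+6·2=12≤35, 4·0+6·2=12≤13, objective 16.
(a,b)=(1,1): 5·1+6·1=11≤35, 4·1+6·1=10≤13, objective 12.
(a,b)=(0,1): 5·0+6·1=6≤35, 4·0+6·1=6≤13, objective 8.
The best lattice point is (0,2), giving 16.

16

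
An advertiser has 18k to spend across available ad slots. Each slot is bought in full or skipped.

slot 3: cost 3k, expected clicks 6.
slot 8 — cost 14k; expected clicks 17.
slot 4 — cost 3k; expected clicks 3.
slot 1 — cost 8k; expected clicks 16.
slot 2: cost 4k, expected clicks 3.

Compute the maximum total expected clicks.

28

Allowing fractional choices, the relaxed optimum would be about 30.5, but ad slots are indivisible.
slot 3 + slot 4 + slot 1: cost 3 + 3 + 8 = 14 ≤ 18, expected clicks 6 + 3 + 16 = 25.
slot 3 + slot 4 + slot 1 + slot 2: cost 3 + 3 + 8 + 4 = 18 ≤ 18, expected clicks 6 + 3 + 16 + 3 = 28.
Best is slot 3, slot 4, slot 1, and slot 2 with total expected clicks 28.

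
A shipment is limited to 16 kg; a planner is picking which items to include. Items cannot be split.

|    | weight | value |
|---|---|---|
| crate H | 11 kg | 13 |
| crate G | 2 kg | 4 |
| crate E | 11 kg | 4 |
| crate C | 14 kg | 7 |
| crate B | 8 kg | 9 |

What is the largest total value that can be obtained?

This is an integer program with binary decision variables.
Take crate H and crate G: weight 11 + 2 = 13 ≤ 16, value 13 + 4 = 17.
No other feasible combination does better.

17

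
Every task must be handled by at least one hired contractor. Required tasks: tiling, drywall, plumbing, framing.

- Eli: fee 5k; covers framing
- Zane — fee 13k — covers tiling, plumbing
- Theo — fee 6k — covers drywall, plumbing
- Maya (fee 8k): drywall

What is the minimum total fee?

24

Choose Eli, Zane, and Theo: together they cover tiling, drywall, plumbing, framing — every task.
Total fee: 5 + 13 + 6 = 24.
No cover costs less than 24.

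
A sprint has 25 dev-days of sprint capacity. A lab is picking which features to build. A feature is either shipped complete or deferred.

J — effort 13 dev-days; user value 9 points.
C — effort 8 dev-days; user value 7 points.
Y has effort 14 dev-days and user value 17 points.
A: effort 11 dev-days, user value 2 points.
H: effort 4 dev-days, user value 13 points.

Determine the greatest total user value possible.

30

C + Y: effort 8 + 14 = 22 ≤ 25, user value 7 + 17 = 24.
J + C + H: effort 13 + 8 + 4 = 25 ≤ 25, user value 9 + 7 + 13 = 29.
Y + H: effort 14 + 4 = 18 ≤ 25, user value 17 + 13 = 30.
Best is Y and H with total user value 30.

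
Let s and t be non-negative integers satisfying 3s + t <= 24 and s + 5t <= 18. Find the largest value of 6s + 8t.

(s,t)=(7,2) is feasible, giving 58.
(s,t)=(6,2) is feasible, giving 52.
(s,t)=(7,1) is feasible, giving 50.
Maximum is 58 at (s,t)=(7,2).

58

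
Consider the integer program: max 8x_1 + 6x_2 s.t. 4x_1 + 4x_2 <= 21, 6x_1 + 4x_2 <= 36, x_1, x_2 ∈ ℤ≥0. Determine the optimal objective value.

40

Relaxing integrality, the LP optimum is 42.00 at (x_1,x_2) = (5.25, 0), which is not an integer point.
(x_1,x_2)=(5,0): 4·5+4·0=20≤21, 6·5+4·0=30≤36, objective 40.
(x_1,x_2)=(4,1): 4·4+4·1=20≤21, 6·4+4·1=28≤36, objective 38.
(x_1,x_2)=(4,0): 4·4+4·0=16≤21, 6·4+4·0=24≤36, objective 32.
Maximum is 40 at (x_1,x_2)=(5,0).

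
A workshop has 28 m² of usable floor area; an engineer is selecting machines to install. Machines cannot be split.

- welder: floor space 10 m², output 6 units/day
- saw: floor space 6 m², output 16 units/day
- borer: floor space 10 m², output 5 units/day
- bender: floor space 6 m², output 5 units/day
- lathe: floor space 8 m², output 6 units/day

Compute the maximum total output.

28

welder + saw + lathe: floor space 10 + 6 + 8 = 24 ≤ 28, output 6 + 16 + 6 = 28.
saw + bender + lathe: floor space 6 + 6 + 8 = 20 ≤ 28, output 16 + 5 + 6 = 27.
welder + saw + bender: floor space 10 + 6 + 6 = 22 ≤ 28, output 6 + 16 + 5 = 27.
Best is welder, saw, and lathe with total output 28.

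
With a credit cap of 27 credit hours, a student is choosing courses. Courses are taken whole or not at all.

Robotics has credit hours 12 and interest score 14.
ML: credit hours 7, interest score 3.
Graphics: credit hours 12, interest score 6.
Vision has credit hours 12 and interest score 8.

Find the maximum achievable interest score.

Robotics + Vision: credit hours 12 + 12 = 24 ≤ 27, interest score 14 + 8 = 22.
Robotics + Graphics: credit hours 12 + 12 = 24 ≤ 27, interest score 14 + 6 = 20.
Robotics + ML: credit hours 12 + 7 = 19 ≤ 27, interest score 14 + 3 = 17.
Best is Robotics and Vision with total interest score 22.

22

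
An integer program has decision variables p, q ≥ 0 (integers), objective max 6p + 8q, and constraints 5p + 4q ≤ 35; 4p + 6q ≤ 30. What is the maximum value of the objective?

44

The continuous relaxation peaks at (6.43, 0.714) with value 44.29; rounding to a feasible lattice point costs some objective.
(p,q)=(6,1): 5·6+4·1=34≤35, 4·6+6·1=30≤30, objective 44.
(p,q)=(7,0): 5·7+4·0=35≤35, 4·7+6·0=28≤30, objective 42.
(p,q)=(5,1): 5·5+4·1=29≤35, 4·5+6·1=26≤30, objective 38.
Maximum is 44 at (p,q)=(6,1).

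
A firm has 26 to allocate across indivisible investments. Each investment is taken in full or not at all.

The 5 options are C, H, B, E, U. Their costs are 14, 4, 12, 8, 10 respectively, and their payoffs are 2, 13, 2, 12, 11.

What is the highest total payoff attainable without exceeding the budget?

H + B + E: cost 4 + 12 + 8 = 24 ≤ 26, payoff 13 + 2 + 12 = 27.
H + E + U: cost 4 + 8 + 10 = 22 ≤ 26, payoff 13 + 12 + 11 = 36.
C + H + E: cost 14 + 4 + 8 = 26 ≤ 26, payoff 2 + 13 + 12 = 27.
Best is H, E, and U with total payoff 36.

36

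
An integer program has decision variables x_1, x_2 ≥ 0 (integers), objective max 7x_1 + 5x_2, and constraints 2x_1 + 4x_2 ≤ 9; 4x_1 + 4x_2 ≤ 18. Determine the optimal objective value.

28

The continuous relaxation peaks at (4.5, 0) with value 31.50; rounding to a feasible lattice point costs some objective.
(x_1,x_2)=(4,0): 2·4+4·0=8≤9, 4·4+4·0=16≤18, objective 28.
(x_1,x_2)=(3,0): 2·3+4·0=6≤9, 4·3+4·0=12≤18, objective 21.
No feasible integer point exceeds 28.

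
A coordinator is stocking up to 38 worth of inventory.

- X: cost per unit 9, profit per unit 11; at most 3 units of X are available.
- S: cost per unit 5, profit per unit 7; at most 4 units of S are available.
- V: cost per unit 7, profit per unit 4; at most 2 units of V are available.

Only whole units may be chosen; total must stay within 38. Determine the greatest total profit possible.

2×X and 4×S: cost 38 ≤ 38, profit 2·11 + 4·7 = 50.
3×X and 2×S: cost 37 ≤ 38, profit 3·11 + 2·7 = 47.
Best is 50.

50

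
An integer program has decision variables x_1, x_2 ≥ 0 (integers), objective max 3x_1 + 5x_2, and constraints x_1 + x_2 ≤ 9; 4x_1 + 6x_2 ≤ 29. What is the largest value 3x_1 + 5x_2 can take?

23

The continuous relaxation peaks at (0, 4.83) with value 24.17; rounding to a feasible lattice point costs some objective.
(x_1,x_2)=(1,4): 1·1+1·4=5≤9, 4·1+6·4=28≤29, objective 23.
(x_1,x_2)=(2,3): 1·2+1·3=5≤9, 4·2+6·3=26≤29, objective 21.
(x_1,x_2)=(0,4): 1·0+1·4=4≤9, 4·0+6·4=24≤29, objective 20.
The best lattice point is (1,4), giving 23.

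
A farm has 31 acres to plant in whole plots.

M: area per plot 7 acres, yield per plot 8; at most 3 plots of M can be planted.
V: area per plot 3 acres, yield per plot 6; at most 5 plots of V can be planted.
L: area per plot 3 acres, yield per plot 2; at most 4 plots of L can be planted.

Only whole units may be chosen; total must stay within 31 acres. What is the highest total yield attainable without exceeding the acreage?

V has the best ratio (6/3); taking only V gives at most 5×6 = 30 (stopped by the supply cap of 5).
Mixing does better — 2×M and 5×V: area 29 ≤ 31, yield 2·8 + 5·6 = 46.

46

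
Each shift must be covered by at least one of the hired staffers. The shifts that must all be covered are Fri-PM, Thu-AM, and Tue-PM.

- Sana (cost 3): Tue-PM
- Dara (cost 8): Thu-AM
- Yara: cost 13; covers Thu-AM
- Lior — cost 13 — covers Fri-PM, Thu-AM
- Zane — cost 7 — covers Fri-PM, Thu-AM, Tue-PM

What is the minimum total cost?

7

This is a weighted set-cover instance.
Zane alone covers Fri-PM, Thu-AM, Tue-PM — every shift.
Total cost: 7.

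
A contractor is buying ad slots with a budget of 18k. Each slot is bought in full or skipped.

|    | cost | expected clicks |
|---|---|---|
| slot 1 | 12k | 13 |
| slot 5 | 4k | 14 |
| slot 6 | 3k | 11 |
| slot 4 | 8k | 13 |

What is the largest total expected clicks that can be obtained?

Allowing fractional choices, the relaxed optimum would be about 41.2, but ad slots are indivisible.
slot 5 + slot 4: cost 4 + 8 = 12 ≤ 18, expected clicks 14 + 13 = 27.
slot 5 + slot 6 + slot 4: cost 4 + 3 + 8 = 15 ≤ 18, expected clicks 14 + 11 + 13 = 38.
Best is slot 5, slot 6, and slot 4 with total expected clicks 38.

38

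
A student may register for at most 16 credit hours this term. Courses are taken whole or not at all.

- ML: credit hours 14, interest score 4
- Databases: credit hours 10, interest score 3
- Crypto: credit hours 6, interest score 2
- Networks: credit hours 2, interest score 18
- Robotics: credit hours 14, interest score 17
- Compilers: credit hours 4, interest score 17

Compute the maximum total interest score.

This is an integer program with binary decision variables.
Take Databases, Networks, and Compilers: credit hours 10 + 2 + 4 = 16 ≤ 16, interest score 3 + 18 + 17 = 38.
No other feasible combination does better.

38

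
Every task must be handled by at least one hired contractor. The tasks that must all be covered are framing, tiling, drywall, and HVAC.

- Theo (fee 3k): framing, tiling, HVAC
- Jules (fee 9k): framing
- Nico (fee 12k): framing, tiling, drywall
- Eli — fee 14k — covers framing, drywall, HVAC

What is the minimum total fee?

Choose Theo and Nico: together they cover framing, tiling, drywall, HVAC — every task.
Total fee: 3 + 12 = 15.

15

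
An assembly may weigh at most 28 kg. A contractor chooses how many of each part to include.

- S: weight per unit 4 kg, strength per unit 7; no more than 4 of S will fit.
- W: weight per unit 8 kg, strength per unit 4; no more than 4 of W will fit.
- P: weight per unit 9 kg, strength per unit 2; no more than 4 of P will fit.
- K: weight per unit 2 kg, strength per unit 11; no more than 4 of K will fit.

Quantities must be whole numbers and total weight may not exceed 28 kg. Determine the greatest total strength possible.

K has the best ratio (11/2); taking only K gives at most 4×11 = 44 (stopped by the supply cap of 4).
Mixing does better — 4×S and 4×K: weight 24 ≤ 28, strength 4·7 + 4·11 = 72.

72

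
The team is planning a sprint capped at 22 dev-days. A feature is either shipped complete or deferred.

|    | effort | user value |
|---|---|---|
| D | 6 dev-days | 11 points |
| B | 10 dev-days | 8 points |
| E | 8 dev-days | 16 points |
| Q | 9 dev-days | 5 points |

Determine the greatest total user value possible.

D + E: effort 6 + 8 = 14 ≤ 22, user value 11 + 16 = 27.
B + E: effort 10 + 8 = 18 ≤ 22, user value 8 + 16 = 24.
Best is D and E with total user value 27.

27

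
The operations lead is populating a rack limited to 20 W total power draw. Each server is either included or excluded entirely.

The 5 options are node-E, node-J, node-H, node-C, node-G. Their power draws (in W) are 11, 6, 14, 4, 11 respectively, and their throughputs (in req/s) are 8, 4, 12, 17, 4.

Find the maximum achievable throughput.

Take node-H and node-C: power draw 14 + 4 = 18 ≤ 20, throughput 12 + 17 = 29.
No other feasible combination does better.

29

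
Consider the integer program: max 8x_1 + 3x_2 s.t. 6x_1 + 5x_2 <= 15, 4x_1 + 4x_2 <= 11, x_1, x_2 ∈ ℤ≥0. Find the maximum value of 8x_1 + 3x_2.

Relaxing integrality, the LP optimum is 20.00 at (x_1,x_2) = (2.5, 0), which is not an integer point.
(x_1,x_2)=(2,0): 6·2+5·0=12≤15, 4·2+4·0=8≤11, objective 16.
(x_1,x_2)=(1,1): 6·1+5·1=11≤15, 4·1+4·1=8≤11, objective 11.
(x_1,x_2)=(1,0): 6·1+5·0=6≤15, 4·1+4·0=4≤11, objective 8.
The best lattice point is (2,0), giving 16.

16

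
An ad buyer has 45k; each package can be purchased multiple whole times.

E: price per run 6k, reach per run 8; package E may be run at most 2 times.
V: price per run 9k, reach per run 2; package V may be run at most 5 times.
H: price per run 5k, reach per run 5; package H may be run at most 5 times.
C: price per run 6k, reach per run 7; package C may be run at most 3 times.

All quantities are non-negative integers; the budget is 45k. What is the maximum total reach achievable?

52

Take 2×E, 3×H, and 3×C: price 45 ≤ 45, reach 2·8 + 3·5 + 3·7 = 52.
E has the best ratio (8/6) and is taken to its limit of 2; remaining capacity is filled optimally with the others.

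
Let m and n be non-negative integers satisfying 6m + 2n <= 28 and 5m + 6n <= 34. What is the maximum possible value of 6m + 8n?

(m,n)=(2,4): 6·2+2·4=20≤28, 5·2+6·4=34≤34, objective 44.
(m,n)=(3,3): 6·3+2·3=24≤28, 5·3+6·3=33≤34, objective 42.
No feasible integer point exceeds 44.

44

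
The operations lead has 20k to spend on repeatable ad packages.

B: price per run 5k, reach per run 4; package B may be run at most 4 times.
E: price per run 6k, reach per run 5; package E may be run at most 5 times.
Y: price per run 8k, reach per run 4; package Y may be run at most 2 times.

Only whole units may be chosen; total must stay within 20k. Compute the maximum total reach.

16

Take 4×B: price 20 ≤ 20, reach 4·4 = 16.
No other integer combination yields more.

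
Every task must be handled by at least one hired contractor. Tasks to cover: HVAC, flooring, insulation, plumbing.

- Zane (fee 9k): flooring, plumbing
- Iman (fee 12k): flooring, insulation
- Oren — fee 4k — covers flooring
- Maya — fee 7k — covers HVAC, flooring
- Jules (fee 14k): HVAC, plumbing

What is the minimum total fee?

This is a weighted set-cover instance.
The greedy cost-per-new-task heuristic would pick Maya, Zane, and Iman for 28, but a cheaper cover exists.
Choose Iman and Jules: together they cover HVAC, flooring, insulation, plumbing — every task.
Total fee: 12 + 14 = 26.
No cover costs less than 26.

26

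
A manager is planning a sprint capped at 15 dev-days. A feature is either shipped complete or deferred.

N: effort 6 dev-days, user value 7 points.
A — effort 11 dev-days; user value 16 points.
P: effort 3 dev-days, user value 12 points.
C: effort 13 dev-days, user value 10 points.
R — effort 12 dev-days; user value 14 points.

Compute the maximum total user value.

N + P: effort 6 + 3 = 9 ≤ 15, user value 7 + 12 = 19.
P + R: effort 3 + 12 = 15 ≤ 15, user value 12 + 14 = 26.
A + P: effort 11 + 3 = 14 ≤ 15, user value 16 + 12 = 28.
Best is A and P with total user value 28.

28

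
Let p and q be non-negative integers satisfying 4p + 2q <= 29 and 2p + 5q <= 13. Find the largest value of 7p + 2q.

Relaxing integrality, the LP optimum is 45.50 at (p,q) = (6.5, 0), which is not an integer point.
(p,q)=(6,0): 4·6+2·0=24≤29, 2·6+5·0=12≤13, objective 42.
(p,q)=(5,0): 4·5+2·0=20≤29, 2·5+5·0=10≤13, objective 35.
No feasible integer point exceeds 42.

42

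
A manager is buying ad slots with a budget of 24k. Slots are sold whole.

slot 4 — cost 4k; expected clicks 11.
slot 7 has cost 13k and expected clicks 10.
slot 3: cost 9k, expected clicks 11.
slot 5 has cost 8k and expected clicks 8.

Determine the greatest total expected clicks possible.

30

Allowing fractional choices, the relaxed optimum would be about 32.3, but ad slots are indivisible.
slot 4 + slot 3: cost 4 + 9 = 13 ≤ 24, expected clicks 11 + 11 = 22.
slot 4 + slot 3 + slot 5: cost 4 + 9 + 8 = 21 ≤ 24, expected clicks 11 + 11 + 8 = 30.
slot 4 + slot 7: cost 4 + 13 = 17 ≤ 24, expected clicks 11 + 10 = 21.
Best is slot 4, slot 3, and slot 5 with total expected clicks 30.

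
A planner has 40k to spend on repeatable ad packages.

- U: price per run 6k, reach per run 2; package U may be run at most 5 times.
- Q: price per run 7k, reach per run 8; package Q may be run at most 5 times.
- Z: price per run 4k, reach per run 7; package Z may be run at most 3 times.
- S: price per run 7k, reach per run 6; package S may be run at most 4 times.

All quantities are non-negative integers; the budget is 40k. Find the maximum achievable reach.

53

Take 4×Q and 3×Z: price 40 ≤ 40, reach 4·8 + 3·7 = 53.
Z has the best ratio (7/4) and is taken to its limit of 3; remaining capacity is filled optimally with the others.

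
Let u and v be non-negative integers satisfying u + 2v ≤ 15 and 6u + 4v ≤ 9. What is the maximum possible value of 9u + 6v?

12

(u,v)=(0,2) is feasible, giving 12.
(u,v)=(1,0) is feasible, giving 9.
Maximum is 12 at (u,v)=(0,2).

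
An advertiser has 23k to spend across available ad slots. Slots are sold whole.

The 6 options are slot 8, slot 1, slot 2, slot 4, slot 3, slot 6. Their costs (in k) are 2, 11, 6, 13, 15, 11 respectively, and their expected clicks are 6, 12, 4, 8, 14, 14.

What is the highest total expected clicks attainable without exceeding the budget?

26

Allowing fractional choices, the relaxed optimum would be about 30.9, but ad slots are indivisible.
slot 8 + slot 2 + slot 6: cost 2 + 6 + 11 = 19 ≤ 23, expected clicks 6 + 4 + 14 = 24.
slot 1 + slot 6: cost 11 + 11 = 22 ≤ 23, expected clicks 12 + 14 = 26.
slot 8 + slot 2 + slot 3: cost 2 + 6 + 15 = 23 ≤ 23, expected clicks 6 + 4 + 14 = 24.
Best is slot 1 and slot 6 with total expected clicks 26.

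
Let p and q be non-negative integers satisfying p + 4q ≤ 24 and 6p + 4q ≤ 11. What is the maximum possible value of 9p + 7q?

16

(p,q)=(1,1) is feasible, giving 16.
(p,q)=(0,2) is feasible, giving 14.
(p,q)=(1,0) is feasible, giving 9.
(p,q)=(0,1) is feasible, giving 7.
The best lattice point is (1,1), giving 16.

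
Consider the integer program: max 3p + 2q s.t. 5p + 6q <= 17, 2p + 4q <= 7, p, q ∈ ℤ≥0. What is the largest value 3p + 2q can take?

9

Relaxing integrality, the LP optimum is 10.20 at (p,q) = (3.4, 0), which is not an integer point.
(p,q)=(3,0): 5·3+6·0=15≤17, 2·3+4·0=6≤7, objective 9.
(p,q)=(2,0): 5·2+6·0=10≤17, 2·2+4·0=4≤7, objective 6.
No feasible integer point exceeds 9.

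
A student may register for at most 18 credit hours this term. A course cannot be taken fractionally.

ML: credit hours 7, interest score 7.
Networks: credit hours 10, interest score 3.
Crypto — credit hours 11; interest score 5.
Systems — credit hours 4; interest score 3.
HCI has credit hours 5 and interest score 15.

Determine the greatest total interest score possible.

Allowing fractional choices, the relaxed optimum would be about 25.9, but courses are indivisible.
ML + HCI: credit hours 7 + 5 = 12 ≤ 18, interest score 7 + 15 = 22.
ML + Systems + HCI: credit hours 7 + 4 + 5 = 16 ≤ 18, interest score 7 + 3 + 15 = 25.
Crypto + HCI: credit hours 11 + 5 = 16 ≤ 18, interest score 5 + 15 = 20.
Best is ML, Systems, and HCI with total interest score 25.

25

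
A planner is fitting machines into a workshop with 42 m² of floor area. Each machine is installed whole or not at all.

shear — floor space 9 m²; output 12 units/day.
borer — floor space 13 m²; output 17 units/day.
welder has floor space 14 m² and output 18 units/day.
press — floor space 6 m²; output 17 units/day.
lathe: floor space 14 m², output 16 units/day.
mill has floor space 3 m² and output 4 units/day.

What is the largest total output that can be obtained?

Allowing fractional choices, the relaxed optimum would be about 64.1, but machines are indivisible.
borer + welder + press + mill: floor space 13 + 14 + 6 + 3 = 36 ≤ 42, output 17 + 18 + 17 + 4 = 56.
shear + borer + welder + press: floor space 9 + 13 + 14 + 6 = 42 ≤ 42, output 12 + 17 + 18 + 17 = 64.
shear + borer + press + lathe: floor space 9 + 13 + 6 + 14 = 42 ≤ 42, output 12 + 17 + 17 + 16 = 62.
Best is shear, borer, welder, and press with total output 64.

64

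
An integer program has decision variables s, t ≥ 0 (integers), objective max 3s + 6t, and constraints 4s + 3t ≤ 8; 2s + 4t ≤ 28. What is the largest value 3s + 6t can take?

12

The continuous relaxation peaks at (0, 2.67) with value 16.00; rounding to a feasible lattice point costs some objective.
(s,t)=(0,2): 4·0+3·2=6≤8, 2·0+4·2=8≤28, objective 12.
(s,t)=(1,1): 4·1+3·1=7≤8, 2·1+4·1=6≤28, objective 9.
(s,t)=(0,1): 4·0+3·1=3≤8, 2·0+4·1=4≤28, objective 6.
Maximum is 12 at (s,t)=(0,2).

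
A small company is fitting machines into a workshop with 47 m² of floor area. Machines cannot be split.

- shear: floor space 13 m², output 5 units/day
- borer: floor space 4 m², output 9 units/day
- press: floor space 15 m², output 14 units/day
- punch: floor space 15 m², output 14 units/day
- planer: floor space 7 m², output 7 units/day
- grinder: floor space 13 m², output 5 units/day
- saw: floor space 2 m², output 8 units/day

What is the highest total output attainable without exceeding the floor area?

This is an integer program with binary decision variables.
Take borer, press, punch, planer, and saw: floor space 4 + 15 + 15 + 7 + 2 = 43 ≤ 47, output 9 + 14 + 14 + 7 + 8 = 52.
No other feasible combination does better.

52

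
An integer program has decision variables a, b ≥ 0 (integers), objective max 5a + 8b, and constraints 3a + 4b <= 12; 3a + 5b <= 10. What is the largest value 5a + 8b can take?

16

The continuous relaxation peaks at (3.33, 0) with value 16.67; rounding to a feasible lattice point costs some objective.
(a,b)=(0,2): 3·0+4·2=8≤12, 3·0+5·2=10≤10, objective 16.
(a,b)=(3,0): 3·3+4·0=9≤12, 3·3+5·0=9≤10, objective 15.
(a,b)=(1,1): 3·1+4·1=7≤12, 3·1+5·1=8≤10, objective 13.
The best lattice point is (0,2), giving 16.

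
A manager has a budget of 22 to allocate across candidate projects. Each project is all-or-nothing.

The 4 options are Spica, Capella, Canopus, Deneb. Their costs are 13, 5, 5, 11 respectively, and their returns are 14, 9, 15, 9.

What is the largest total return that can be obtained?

Take Capella, Canopus, and Deneb: cost 5 + 5 + 11 = 21 ≤ 22, return 9 + 15 + 9 = 33.
No other feasible combination does better.

33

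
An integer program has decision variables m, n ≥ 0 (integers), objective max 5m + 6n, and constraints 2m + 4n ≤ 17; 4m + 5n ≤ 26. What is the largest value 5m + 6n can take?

(m,n)=(4,2): 2·4+4·2=16≤17, 4·4+5·2=26≤26, objective 32.
(m,n)=(5,1): 2·5+4·1=14≤17, 4·5+5·1=25≤26, objective 31.
(m,n)=(6,0): 2·6+4·0=12≤17, 4·6+5·0=24≤26, objective 30.
(m,n)=(3,2): 2·3+4·2=14≤17, 4·3+5·2=22≤26, objective 27.
The best lattice point is (4,2), giving 32.

32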